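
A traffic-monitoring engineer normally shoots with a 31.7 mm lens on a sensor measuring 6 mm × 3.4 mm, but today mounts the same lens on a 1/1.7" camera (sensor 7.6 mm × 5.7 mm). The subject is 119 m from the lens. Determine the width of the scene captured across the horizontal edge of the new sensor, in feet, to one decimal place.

93.6 ft

The focal length stays 31.7 mm; the relevant sensor dimension is now w = 7.6 mm. Object distance dₒ = 119 m = 119000 mm.
Thin-lens field width W = w·(dₒ − f)/f = 7.6 × (119000 − 31.7)/31.7 ≈ 28522.368 mm = 28522.368/304.8 ft = 93.5773 ft.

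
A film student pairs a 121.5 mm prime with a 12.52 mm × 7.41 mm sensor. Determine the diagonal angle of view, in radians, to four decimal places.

0.1196 rad

Sensor diagonal = √(12.52² + 7.41²) = √211.6585 ≈ 14.5485 mm.
Angle of view α = 2·arctan(d/2f) with d = 14.5485 mm and f = 121.5 mm.
d/2f = 0.05987; arctan(0.05987) ≈ 0.0598 rad, so α ≈ 0.1196 rad.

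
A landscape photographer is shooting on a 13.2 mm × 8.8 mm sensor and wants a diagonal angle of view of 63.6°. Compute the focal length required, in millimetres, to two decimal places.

12.79 mm

Sensor diagonal = √(13.2² + 8.8²) = √251.6800 ≈ 15.8644 mm.
From α = 2·arctan(d/2f) we get f = d / (2·tan(α/2)).
With d = 15.8644 mm and α/2 = 31.8°, tan(α/2) ≈ 0.62003, so f ≈ 15.8644 / 1.24005 ≈ 12.7933 mm.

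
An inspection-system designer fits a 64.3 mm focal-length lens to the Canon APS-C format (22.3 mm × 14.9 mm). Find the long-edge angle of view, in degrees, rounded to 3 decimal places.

19.675°

Angle of view α = 2·arctan(w/2f) with w = 22.3 mm and f = 64.3 mm.
w/2f = 0.17341; arctan(0.17341) ≈ 9.8376°, so α ≈ 19.6752°.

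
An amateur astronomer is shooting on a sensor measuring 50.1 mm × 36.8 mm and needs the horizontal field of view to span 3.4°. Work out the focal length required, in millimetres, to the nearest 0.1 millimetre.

844.0 mm

From α = 2·arctan(w/2f) we get f = w / (2·tan(α/2)).
With w = 50.1 mm and α/2 = 1.7°, tan(α/2) ≈ 0.02968, so f ≈ 50.1 / 0.05936 ≈ 844.0224 mm.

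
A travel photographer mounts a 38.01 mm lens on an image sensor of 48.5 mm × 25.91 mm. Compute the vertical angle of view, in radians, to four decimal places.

Angle of view α = 2·arctan(h/2f) with h = 25.91 mm and f = 38.01 mm.
h/2f = 0.34083; arctan(0.34083) ≈ 0.3285 rad, so α ≈ 0.6570 rad.

0.6570 rad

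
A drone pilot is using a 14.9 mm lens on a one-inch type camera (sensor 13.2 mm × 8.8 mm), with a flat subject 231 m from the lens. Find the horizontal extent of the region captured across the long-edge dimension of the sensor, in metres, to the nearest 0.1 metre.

dₒ: 231 m = 231000 mm.
Similar triangles through the lens centre give W/dₒ = w/dᵢ; with 1/f = 1/dₒ + 1/dᵢ this gives W = w·(dₒ − f)/f.
W = 13.2 mm × (231000 − 14.9) / 14.9 = 13.2 × 15502.3557 ≈ 204631.095 mm = 204.631 m.

204.6 m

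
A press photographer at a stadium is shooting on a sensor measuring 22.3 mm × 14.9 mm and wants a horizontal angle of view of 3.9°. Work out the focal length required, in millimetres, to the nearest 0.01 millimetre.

327.49 mm

From α = 2·arctan(w/2f) we get f = w / (2·tan(α/2)).
With w = 22.3 mm and α/2 = 1.95°, tan(α/2) ≈ 0.03405, so f ≈ 22.3 / 0.06809 ≈ 327.4878 mm.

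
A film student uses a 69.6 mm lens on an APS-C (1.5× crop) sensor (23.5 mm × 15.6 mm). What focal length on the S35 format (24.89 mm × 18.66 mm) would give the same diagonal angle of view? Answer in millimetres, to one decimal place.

Sensor diagonal = √(23.5² + 15.6²) = √795.6100 ≈ 28.2066 mm.
Sensor diagonal = √(24.89² + 18.66²) = √967.7077 ≈ 31.1080 mm.
Equal angle of view means equal diagonal/f ratio, so f₂ = f₁ · (diagonal₂/diagonal₁) = 69.6 × 31.1080/28.2066.
f₂ = 69.6 × 1.10286 ≈ 76.759 mm.

76.8 mm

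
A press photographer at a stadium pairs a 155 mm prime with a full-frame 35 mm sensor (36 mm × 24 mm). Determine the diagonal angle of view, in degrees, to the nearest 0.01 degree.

15.89°

Sensor diagonal = √(36² + 24²) = √1872.0000 ≈ 43.2666 mm.
Angle of view α = 2·arctan(d/2f) with d = 43.2666 mm and f = 155 mm.
d/2f = 0.13957; arctan(0.13957) ≈ 7.9454°, so α ≈ 15.8909°.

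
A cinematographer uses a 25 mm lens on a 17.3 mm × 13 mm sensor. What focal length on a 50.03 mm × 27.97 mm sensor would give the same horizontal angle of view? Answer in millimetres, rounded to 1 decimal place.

72.3 mm

Equal angle of view means equal width/f ratio, so f₂ = f₁ · (width₂/width₁) = 25 × 50.03/17.3.
f₂ = 25 × 2.89191 ≈ 72.298 mm.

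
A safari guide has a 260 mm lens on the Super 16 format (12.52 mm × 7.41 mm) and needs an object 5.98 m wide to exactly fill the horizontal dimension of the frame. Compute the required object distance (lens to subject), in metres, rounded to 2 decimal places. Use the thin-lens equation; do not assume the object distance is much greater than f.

124.45 m

W: 5.98 m = 5980 mm.
Magnification m = w/W = dᵢ/dₒ; combined with 1/f = 1/dₒ + 1/dᵢ this gives dₒ = f·(1 + W/w).
dₒ = 260 mm × (1 + 5980/12.52) = 260 × 478.6358 ≈ 124445.304 mm = 124.445 m.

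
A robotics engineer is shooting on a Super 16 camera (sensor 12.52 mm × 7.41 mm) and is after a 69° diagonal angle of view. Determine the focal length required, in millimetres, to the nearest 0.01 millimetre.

Sensor diagonal = √(12.52² + 7.41²) = √211.6585 ≈ 14.5485 mm.
From α = 2·arctan(d/2f) we get f = d / (2·tan(α/2)).
With d = 14.5485 mm and α/2 = 34.5°, tan(α/2) ≈ 0.68728, so f ≈ 14.5485 / 1.37456 ≈ 10.5841 mm.

10.58 mm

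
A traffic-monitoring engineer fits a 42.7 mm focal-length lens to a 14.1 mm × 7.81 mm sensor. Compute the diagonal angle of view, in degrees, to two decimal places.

Sensor diagonal = √(14.1² + 7.81²) = √259.8061 ≈ 16.1185 mm.
Angle of view α = 2·arctan(d/2f) with d = 16.1185 mm and f = 42.7 mm.
d/2f = 0.18874; arctan(0.18874) ≈ 10.6883°, so α ≈ 21.3767°.

21.38°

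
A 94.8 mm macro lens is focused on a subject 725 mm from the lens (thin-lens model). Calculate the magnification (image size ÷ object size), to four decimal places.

0.1504×

Thin lens: 1/f = 1/dₒ + 1/dᵢ → 1/dᵢ = 1/94.8 − 1/725 = 0.0091692 mm⁻¹, so dᵢ ≈ 109.0606 mm.
Magnification m = dᵢ/dₒ = 109.0606/725 ≈ 0.15043.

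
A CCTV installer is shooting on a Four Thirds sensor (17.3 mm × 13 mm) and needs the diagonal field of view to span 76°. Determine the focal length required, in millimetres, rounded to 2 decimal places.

13.85 mm

Sensor diagonal = √(17.3² + 13²) = √468.2900 ≈ 21.6400 mm.
From α = 2·arctan(d/2f) we get f = d / (2·tan(α/2)).
With d = 21.6400 mm and α/2 = 38°, tan(α/2) ≈ 0.78129, so f ≈ 21.6400 / 1.56257 ≈ 13.8490 mm.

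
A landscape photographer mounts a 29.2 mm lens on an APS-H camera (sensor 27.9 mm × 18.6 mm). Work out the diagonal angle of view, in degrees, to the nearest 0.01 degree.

Sensor diagonal = √(27.9² + 18.6²) = √1124.3700 ≈ 33.5316 mm.
Angle of view α = 2·arctan(d/2f) with d = 33.5316 mm and f = 29.2 mm.
d/2f = 0.57417; arctan(0.57417) ≈ 29.8632°, so α ≈ 59.7264°.

59.73°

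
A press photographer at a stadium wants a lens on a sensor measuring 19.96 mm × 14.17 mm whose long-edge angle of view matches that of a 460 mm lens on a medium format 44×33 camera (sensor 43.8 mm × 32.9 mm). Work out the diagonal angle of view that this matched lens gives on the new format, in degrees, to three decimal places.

6.683°

Equal long-edge AOV ⇒ f₂ = f₁ · 19.96/43.8 = 460 × 0.45571 ≈ 209.6256 mm.
Sensor diagonal = √(19.96² + 14.17²) = √599.1905 ≈ 24.4784 mm.
Diagonal AOV on the new format = 2·arctan(24.4784 / (2 × 209.6256)) = 2·arctan(0.05839) ≈ 6.6829°.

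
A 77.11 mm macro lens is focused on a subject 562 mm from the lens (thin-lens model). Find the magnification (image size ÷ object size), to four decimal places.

Thin lens: 1/f = 1/dₒ + 1/dᵢ → 1/dᵢ = 1/77.11 − 1/562 = 0.0111891 mm⁻¹, so dᵢ ≈ 89.3725 mm.
Magnification m = dᵢ/dₒ = 89.3725/562 ≈ 0.15903.

0.1590×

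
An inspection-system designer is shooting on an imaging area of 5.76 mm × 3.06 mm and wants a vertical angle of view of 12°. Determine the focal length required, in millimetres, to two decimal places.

From α = 2·arctan(h/2f) we get f = h / (2·tan(α/2)).
With h = 3.06 mm and α/2 = 6°, tan(α/2) ≈ 0.10510, so f ≈ 3.06 / 0.21021 ≈ 14.5570 mm.

14.56 mm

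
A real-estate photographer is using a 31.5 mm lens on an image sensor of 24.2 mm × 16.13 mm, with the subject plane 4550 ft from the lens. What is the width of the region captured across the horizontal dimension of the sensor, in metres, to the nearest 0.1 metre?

1065.4 m

dₒ: 4550 ft × 304.8 mm/ft = 1386839.96 mm.
Similar triangles through the lens centre give W/dₒ = w/dᵢ; with 1/f = 1/dₒ + 1/dᵢ this gives W = w·(dₒ − f)/f.
W = 24.2 mm × (1.38684e+06 − 31.5) / 31.5 = 24.2 × 44025.6653 ≈ 1065421.099 mm = 1065.42 m.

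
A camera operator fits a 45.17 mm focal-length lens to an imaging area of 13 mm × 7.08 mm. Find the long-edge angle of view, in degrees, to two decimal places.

Angle of view α = 2·arctan(w/2f) with w = 13 mm and f = 45.17 mm.
w/2f = 0.14390; arctan(0.14390) ≈ 8.1887°, so α ≈ 16.3774°.

16.38°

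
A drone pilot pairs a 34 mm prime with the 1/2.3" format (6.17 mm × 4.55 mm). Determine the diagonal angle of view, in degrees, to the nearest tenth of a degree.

Sensor diagonal = √(6.17² + 4.55²) = √58.7714 ≈ 7.6663 mm.
Angle of view α = 2·arctan(d/2f) with d = 7.6663 mm and f = 34 mm.
d/2f = 0.11274; arctan(0.11274) ≈ 6.4323°, so α ≈ 12.8646°.

12.9°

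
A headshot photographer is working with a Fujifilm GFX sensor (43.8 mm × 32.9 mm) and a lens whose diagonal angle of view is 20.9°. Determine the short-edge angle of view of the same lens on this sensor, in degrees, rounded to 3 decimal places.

Sensor diagonal = √(43.8² + 32.9²) = √3000.8500 ≈ 54.7800 mm.
From the diagonal AOV: f = 54.7800 / (2·tan(10.45°)) = 54.7800 / 0.36887 ≈ 148.5064 mm.
Short-edge AOV = 2·arctan(32.9 / (2 × 148.5064)) = 2·arctan(0.11077) ≈ 12.6417°.

12.642°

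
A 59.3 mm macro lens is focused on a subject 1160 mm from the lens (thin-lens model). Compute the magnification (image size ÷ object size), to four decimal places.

0.0539×

Thin lens: 1/f = 1/dₒ + 1/dᵢ → 1/dᵢ = 1/59.3 − 1/1160 = 0.0160013 mm⁻¹, so dᵢ ≈ 62.4948 mm.
Magnification m = dᵢ/dₒ = 62.4948/1160 ≈ 0.05387.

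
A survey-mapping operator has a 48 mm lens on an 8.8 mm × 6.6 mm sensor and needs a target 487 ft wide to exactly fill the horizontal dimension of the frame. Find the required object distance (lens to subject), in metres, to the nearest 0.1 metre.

W: 487 ft × 304.8 mm/ft = 148437.60 mm.
Magnification m = w/W = dᵢ/dₒ; combined with 1/f = 1/dₒ + 1/dᵢ this gives dₒ = f·(1 + W/w).
dₒ = 48 mm × (1 + 148438/8.8) = 48 × 16868.9086 ≈ 809707.610 mm = 809.708 m.

809.7 m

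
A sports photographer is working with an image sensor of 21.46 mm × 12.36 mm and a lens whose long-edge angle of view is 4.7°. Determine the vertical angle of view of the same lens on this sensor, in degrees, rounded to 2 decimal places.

2.71°

From the long-edge AOV: f = 21.46 / (2·tan(2.35°)) = 21.46 / 0.08208 ≈ 261.4634 mm.
Vertical AOV = 2·arctan(12.36 / (2 × 261.4634)) = 2·arctan(0.02364) ≈ 2.7080°.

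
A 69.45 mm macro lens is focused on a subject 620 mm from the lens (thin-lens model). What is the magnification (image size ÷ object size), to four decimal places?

0.1261×

Thin lens: 1/f = 1/dₒ + 1/dᵢ → 1/dᵢ = 1/69.45 − 1/620 = 0.0127859 mm⁻¹, so dᵢ ≈ 78.2109 mm.
Magnification m = dᵢ/dₒ = 78.2109/620 ≈ 0.12615.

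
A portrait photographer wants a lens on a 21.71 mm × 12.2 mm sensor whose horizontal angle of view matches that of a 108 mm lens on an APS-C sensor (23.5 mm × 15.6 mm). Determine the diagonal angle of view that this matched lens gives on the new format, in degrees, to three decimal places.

Equal horizontal AOV ⇒ f₂ = f₁ · 21.71/23.5 = 108 × 0.92383 ≈ 99.7736 mm.
Sensor diagonal = √(21.71² + 12.2²) = √620.1641 ≈ 24.9031 mm.
Diagonal AOV on the new format = 2·arctan(24.9031 / (2 × 99.7736)) = 2·arctan(0.12480) ≈ 14.2272°.

14.227°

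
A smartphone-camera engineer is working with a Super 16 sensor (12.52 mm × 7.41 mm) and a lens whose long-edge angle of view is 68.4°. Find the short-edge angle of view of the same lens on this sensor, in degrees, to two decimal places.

43.82°

From the long-edge AOV: f = 12.52 / (2·tan(34.2°)) = 12.52 / 1.35920 ≈ 9.2113 mm.
Short-edge AOV = 2·arctan(7.41 / (2 × 9.2113)) = 2·arctan(0.40222) ≈ 43.8222°.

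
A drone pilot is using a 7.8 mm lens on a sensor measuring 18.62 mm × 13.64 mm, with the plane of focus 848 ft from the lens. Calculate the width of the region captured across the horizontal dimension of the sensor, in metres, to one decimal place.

617.0 m

dₒ: 848 ft × 304.8 mm/ft = 258470.39 mm.
Similar triangles through the lens centre give W/dₒ = w/dᵢ; with 1/f = 1/dₒ + 1/dᵢ this gives W = w·(dₒ − f)/f.
W = 18.62 mm × (258470 − 7.8) / 7.8 = 18.62 × 33136.2297 ≈ 616996.597 mm = 616.997 m.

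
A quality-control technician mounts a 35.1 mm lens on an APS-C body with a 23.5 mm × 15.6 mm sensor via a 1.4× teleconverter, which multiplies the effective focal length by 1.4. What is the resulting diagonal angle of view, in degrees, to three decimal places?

32.027°

Effective focal length f = 35.1 × 1.4 = 49.14 mm.
Sensor diagonal = √(23.5² + 15.6²) = √795.6100 ≈ 28.2066 mm.
α = 2·arctan(28.207 / (2 × 49.14)) = 2·arctan(0.28700) ≈ 32.0272°.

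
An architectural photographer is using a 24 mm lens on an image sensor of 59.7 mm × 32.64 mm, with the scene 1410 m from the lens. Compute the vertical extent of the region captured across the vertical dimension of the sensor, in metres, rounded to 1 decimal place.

dₒ: 1410 m = 1.41e+06 mm.
Similar triangles through the lens centre give W/dₒ = h/dᵢ; with 1/f = 1/dₒ + 1/dᵢ this gives W = h·(dₒ − f)/f.
W = 32.64 mm × (1.41e+06 − 24) / 24 = 32.64 × 58749.0000 ≈ 1917567.360 mm = 1917.57 m.

1917.6 m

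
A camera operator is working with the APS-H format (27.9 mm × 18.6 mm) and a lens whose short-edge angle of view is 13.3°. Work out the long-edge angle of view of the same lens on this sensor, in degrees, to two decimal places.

19.84°

From the short-edge AOV: f = 18.6 / (2·tan(6.65°)) = 18.6 / 0.23318 ≈ 79.7678 mm.
Long-edge AOV = 2·arctan(27.9 / (2 × 79.7678)) = 2·arctan(0.17488) ≈ 19.8394°.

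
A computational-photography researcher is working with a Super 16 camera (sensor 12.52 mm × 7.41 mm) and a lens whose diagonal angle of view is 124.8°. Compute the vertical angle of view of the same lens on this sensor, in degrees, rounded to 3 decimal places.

88.506°

Sensor diagonal = √(12.52² + 7.41²) = √211.6585 ≈ 14.5485 mm.
From the diagonal AOV: f = 14.5485 / (2·tan(62.4°)) = 14.5485 / 3.82565 ≈ 3.8029 mm.
Vertical AOV = 2·arctan(7.41 / (2 × 3.8029)) = 2·arctan(0.97426) ≈ 88.5061°.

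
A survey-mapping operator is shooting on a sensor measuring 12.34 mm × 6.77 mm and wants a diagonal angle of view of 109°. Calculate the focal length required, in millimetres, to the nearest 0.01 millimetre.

Sensor diagonal = √(12.34² + 6.77²) = √198.1085 ≈ 14.0751 mm.
From α = 2·arctan(d/2f) we get f = d / (2·tan(α/2)).
With d = 14.0751 mm and α/2 = 54.5°, tan(α/2) ≈ 1.40195, so f ≈ 14.0751 / 2.80390 ≈ 5.0198 mm.

5.02 mm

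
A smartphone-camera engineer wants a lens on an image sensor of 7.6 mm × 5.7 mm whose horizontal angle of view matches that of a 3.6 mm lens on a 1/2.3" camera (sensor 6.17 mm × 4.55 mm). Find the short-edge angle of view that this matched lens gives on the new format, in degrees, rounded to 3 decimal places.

Equal horizontal AOV ⇒ f₂ = f₁ · 7.6/6.17 = 3.6 × 1.23177 ≈ 4.4344 mm.
Short-edge AOV on the new format = 2·arctan(5.7 / (2 × 4.4344)) = 2·arctan(0.64271) ≈ 65.4584°.

65.458°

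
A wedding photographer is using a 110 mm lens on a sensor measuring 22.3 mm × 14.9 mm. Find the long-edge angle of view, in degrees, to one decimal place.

11.6°

Angle of view α = 2·arctan(w/2f) with w = 22.3 mm and f = 110 mm.
w/2f = 0.10136; arctan(0.10136) ≈ 5.7879°, so α ≈ 11.5759°.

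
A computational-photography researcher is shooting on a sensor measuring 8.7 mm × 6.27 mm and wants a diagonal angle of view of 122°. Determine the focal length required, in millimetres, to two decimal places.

2.97 mm

Sensor diagonal = √(8.7² + 6.27²) = √115.0029 ≈ 10.7239 mm.
From α = 2·arctan(d/2f) we get f = d / (2·tan(α/2)).
With d = 10.7239 mm and α/2 = 61°, tan(α/2) ≈ 1.80405, so f ≈ 10.7239 / 3.60810 ≈ 2.9722 mm.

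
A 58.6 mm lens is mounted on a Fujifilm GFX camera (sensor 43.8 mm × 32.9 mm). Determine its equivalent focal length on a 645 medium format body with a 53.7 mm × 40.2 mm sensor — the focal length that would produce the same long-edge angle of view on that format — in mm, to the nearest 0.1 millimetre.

71.8 mm

Equal angle of view means equal width/f ratio, so f₂ = f₁ · (width₂/width₁) = 58.6 × 53.7/43.8.
f₂ = 58.6 × 1.22603 ≈ 71.845 mm.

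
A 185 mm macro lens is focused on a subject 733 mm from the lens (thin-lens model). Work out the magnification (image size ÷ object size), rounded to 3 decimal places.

0.338×

Thin lens: 1/f = 1/dₒ + 1/dᵢ → 1/dᵢ = 1/185 − 1/733 = 0.0040411 mm⁻¹, so dᵢ ≈ 247.4544 mm.
Magnification m = dᵢ/dₒ = 247.4544/733 ≈ 0.33759.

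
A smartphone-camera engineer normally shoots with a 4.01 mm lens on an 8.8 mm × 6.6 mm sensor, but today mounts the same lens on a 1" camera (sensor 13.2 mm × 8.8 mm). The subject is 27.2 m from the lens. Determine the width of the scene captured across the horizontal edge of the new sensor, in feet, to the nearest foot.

294 ft

The focal length stays 4.01 mm; the relevant sensor dimension is now w = 13.2 mm. Object distance dₒ = 27.2 m = 27200 mm.
Thin-lens field width W = w·(dₒ − f)/f = 13.2 × (27200 − 4.01)/4.01 ≈ 89522.960 mm = 89522.960/304.8 ft = 293.711 ft.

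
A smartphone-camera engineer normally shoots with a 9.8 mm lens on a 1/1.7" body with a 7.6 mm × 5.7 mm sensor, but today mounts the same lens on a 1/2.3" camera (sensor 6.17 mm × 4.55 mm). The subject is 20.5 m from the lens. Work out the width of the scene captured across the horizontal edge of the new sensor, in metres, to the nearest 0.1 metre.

12.9 m

The focal length stays 9.8 mm; the relevant sensor dimension is now w = 6.17 mm. Object distance dₒ = 20.5 m = 20500 mm.
Thin-lens field width W = w·(dₒ − f)/f = 6.17 × (20500 − 9.8)/9.8 ≈ 12900.463 mm = 12.9005 m.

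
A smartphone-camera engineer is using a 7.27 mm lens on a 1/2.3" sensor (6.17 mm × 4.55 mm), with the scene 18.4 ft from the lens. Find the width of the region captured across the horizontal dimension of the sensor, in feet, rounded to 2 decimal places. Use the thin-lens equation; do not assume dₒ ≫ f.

15.60 ft

dₒ: 18.4 ft × 304.8 mm/ft = 5608.32 mm.
Similar triangles through the lens centre give W/dₒ = w/dᵢ; with 1/f = 1/dₒ + 1/dᵢ this gives W = w·(dₒ − f)/f.
W = 6.17 mm × (5608.32 − 7.27) / 7.27 = 6.17 × 770.4333 ≈ 4753.573 mm = 4753.573/304.8 ft = 15.5957 ft.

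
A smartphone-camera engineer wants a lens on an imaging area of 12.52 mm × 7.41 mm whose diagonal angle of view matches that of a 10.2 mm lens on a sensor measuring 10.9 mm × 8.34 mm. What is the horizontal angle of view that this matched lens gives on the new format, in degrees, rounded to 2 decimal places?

60.14°

Sensor diagonal = √(10.9² + 8.34²) = √188.3656 ≈ 13.7246 mm.
Sensor diagonal = √(12.52² + 7.41²) = √211.6585 ≈ 14.5485 mm.
Equal diagonal AOV ⇒ f₂ = f₁ · 14.5485/13.7246 = 10.2 × 1.06003 ≈ 10.8123 mm.
Horizontal AOV on the new format = 2·arctan(12.52 / (2 × 10.8123)) = 2·arctan(0.57897) ≈ 60.1392°.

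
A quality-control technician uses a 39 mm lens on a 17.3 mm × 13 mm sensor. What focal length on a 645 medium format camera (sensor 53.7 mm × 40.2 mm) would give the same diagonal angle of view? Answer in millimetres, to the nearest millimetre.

121 mm

Sensor diagonal = √(17.3² + 13²) = √468.2900 ≈ 21.6400 mm.
Sensor diagonal = √(53.7² + 40.2²) = √4499.7300 ≈ 67.0800 mm.
Equal angle of view means equal diagonal/f ratio, so f₂ = f₁ · (diagonal₂/diagonal₁) = 39 × 67.0800/21.6400.
f₂ = 39 × 3.09982 ≈ 120.893 mm.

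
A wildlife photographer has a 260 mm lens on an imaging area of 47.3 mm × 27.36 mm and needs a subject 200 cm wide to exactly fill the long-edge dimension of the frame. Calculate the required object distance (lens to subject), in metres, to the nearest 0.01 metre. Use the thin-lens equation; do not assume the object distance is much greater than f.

11.25 m

W: 200 cm = 2000 mm.
Magnification m = w/W = dᵢ/dₒ; combined with 1/f = 1/dₒ + 1/dᵢ this gives dₒ = f·(1 + W/w).
dₒ = 260 mm × (1 + 2000/47.3) = 260 × 43.2833 ≈ 11253.658 mm = 11.2537 m.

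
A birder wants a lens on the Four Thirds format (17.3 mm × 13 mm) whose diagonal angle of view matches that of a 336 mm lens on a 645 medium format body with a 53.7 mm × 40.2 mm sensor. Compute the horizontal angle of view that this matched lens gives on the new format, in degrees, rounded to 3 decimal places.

Sensor diagonal = √(53.7² + 40.2²) = √4499.7300 ≈ 67.0800 mm.
Sensor diagonal = √(17.3² + 13²) = √468.2900 ≈ 21.6400 mm.
Equal diagonal AOV ⇒ f₂ = f₁ · 21.6400/67.0800 = 336 × 0.32260 ≈ 108.3936 mm.
Horizontal AOV on the new format = 2·arctan(17.3 / (2 × 108.3936)) = 2·arctan(0.07980) ≈ 9.1253°.

9.125°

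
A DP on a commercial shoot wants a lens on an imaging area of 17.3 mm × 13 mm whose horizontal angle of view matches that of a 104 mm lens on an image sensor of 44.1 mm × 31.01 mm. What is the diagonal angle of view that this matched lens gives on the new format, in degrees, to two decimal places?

Equal horizontal AOV ⇒ f₂ = f₁ · 17.3/44.1 = 104 × 0.39229 ≈ 40.7982 mm.
Sensor diagonal = √(17.3² + 13²) = √468.2900 ≈ 21.6400 mm.
Diagonal AOV on the new format = 2·arctan(21.6400 / (2 × 40.7982)) = 2·arctan(0.26521) ≈ 29.7067°.

29.71°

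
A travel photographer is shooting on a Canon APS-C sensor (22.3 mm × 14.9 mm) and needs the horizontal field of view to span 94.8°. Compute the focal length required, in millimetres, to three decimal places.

From α = 2·arctan(w/2f) we get f = w / (2·tan(α/2)).
With w = 22.3 mm and α/2 = 47.4°, tan(α/2) ≈ 1.08749, so f ≈ 22.3 / 2.17498 ≈ 10.2530 mm.

10.253 mm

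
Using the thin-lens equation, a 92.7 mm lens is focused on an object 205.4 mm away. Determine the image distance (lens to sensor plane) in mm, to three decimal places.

168.949 mm

1/dᵢ = 1/f − 1/dₒ = 1/92.7 − 1/205.4 = 0.0059189 mm⁻¹.
dᵢ = 1/0.0059189 ≈ 168.9492 mm.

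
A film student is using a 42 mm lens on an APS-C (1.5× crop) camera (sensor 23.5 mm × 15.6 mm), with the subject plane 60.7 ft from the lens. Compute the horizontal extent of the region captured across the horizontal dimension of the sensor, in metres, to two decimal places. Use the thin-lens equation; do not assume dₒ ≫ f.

dₒ: 60.7 ft × 304.8 mm/ft = 18501.36 mm.
Similar triangles through the lens centre give W/dₒ = w/dᵢ; with 1/f = 1/dₒ + 1/dᵢ this gives W = w·(dₒ − f)/f.
W = 23.5 mm × (18501.4 − 42) / 42 = 23.5 × 439.5086 ≈ 10328.451 mm = 10.3285 m.

10.33 m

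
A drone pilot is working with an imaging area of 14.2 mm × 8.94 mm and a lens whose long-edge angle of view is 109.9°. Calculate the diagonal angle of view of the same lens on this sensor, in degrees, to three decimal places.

118.609°

From the long-edge AOV: f = 14.2 / (2·tan(54.95°)) = 14.2 / 2.85100 ≈ 4.9807 mm.
Sensor diagonal = √(14.2² + 8.94²) = √281.5636 ≈ 16.7799 mm.
Diagonal AOV = 2·arctan(16.7799 / (2 × 4.9807)) = 2·arctan(1.68448) ≈ 118.6087°.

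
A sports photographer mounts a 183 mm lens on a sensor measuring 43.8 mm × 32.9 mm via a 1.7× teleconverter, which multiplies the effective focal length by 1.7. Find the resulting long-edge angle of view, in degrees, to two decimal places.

8.05°

Effective focal length f = 183 × 1.7 = 311.1 mm.
α = 2·arctan(43.8 / (2 × 311.1)) = 2·arctan(0.07040) ≈ 8.0534°.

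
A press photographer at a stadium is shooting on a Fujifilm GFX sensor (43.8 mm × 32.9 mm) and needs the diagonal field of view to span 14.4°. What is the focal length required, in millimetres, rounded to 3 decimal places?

Sensor diagonal = √(43.8² + 32.9²) = √3000.8500 ≈ 54.7800 mm.
From α = 2·arctan(d/2f) we get f = d / (2·tan(α/2)).
With d = 54.7800 mm and α/2 = 7.2°, tan(α/2) ≈ 0.12633, so f ≈ 54.7800 / 0.25266 ≈ 216.8142 mm.

216.814 mm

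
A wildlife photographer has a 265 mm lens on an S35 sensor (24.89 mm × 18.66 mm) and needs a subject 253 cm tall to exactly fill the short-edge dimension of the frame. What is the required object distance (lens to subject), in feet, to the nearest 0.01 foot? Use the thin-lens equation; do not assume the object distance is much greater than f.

W: 253 cm = 2530 mm.
Magnification m = h/W = dᵢ/dₒ; combined with 1/f = 1/dₒ + 1/dᵢ this gives dₒ = f·(1 + W/h).
dₒ = 265 mm × (1 + 2530/18.66) = 265 × 136.5841 ≈ 36194.796 mm = 36194.796/304.8 ft = 118.749 ft.

118.75 ft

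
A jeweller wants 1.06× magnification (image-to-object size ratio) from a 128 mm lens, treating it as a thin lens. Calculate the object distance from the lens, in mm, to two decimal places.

With m = dᵢ/dₒ and 1/f = 1/dₒ + 1/dᵢ, substituting dᵢ = m·dₒ gives 1/f = (1 + 1/m)/dₒ, hence dₒ = f·(1 + 1/m).
dₒ = 128 × (1 + 1/1.06) = 128 × 1.94340 ≈ 248.755 mm.

248.75 mm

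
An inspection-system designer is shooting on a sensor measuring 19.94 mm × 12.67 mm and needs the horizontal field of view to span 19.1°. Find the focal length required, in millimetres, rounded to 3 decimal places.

From α = 2·arctan(w/2f) we get f = w / (2·tan(α/2)).
With w = 19.94 mm and α/2 = 9.55°, tan(α/2) ≈ 0.16824, so f ≈ 19.94 / 0.33648 ≈ 59.2606 mm.

59.261 mm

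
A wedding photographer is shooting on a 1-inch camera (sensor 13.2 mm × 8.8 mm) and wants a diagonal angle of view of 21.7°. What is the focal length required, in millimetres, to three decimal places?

41.386 mm

Sensor diagonal = √(13.2² + 8.8²) = √251.6800 ≈ 15.8644 mm.
From α = 2·arctan(d/2f) we get f = d / (2·tan(α/2)).
With d = 15.8644 mm and α/2 = 10.85°, tan(α/2) ≈ 0.19166, so f ≈ 15.8644 / 0.38333 ≈ 41.3859 mm.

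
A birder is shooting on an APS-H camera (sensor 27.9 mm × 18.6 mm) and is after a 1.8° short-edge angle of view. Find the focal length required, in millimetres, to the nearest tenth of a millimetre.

592.0 mm

From α = 2·arctan(h/2f) we get f = h / (2·tan(α/2)).
With h = 18.6 mm and α/2 = 0.9°, tan(α/2) ≈ 0.01571, so f ≈ 18.6 / 0.03142 ≈ 592.0077 mm.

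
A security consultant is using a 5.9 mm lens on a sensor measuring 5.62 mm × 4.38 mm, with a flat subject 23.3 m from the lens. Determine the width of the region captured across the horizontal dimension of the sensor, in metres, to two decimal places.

dₒ: 23.3 m = 23300 mm.
Similar triangles through the lens centre give W/dₒ = w/dᵢ; with 1/f = 1/dₒ + 1/dᵢ this gives W = w·(dₒ − f)/f.
W = 5.62 mm × (23300 − 5.9) / 5.9 = 5.62 × 3948.1525 ≈ 22188.617 mm = 22.1886 m.

22.19 m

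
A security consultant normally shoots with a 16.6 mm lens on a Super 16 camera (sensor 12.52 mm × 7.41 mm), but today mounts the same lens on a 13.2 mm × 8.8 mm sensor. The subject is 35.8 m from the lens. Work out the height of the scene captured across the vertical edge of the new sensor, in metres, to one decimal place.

19.0 m

The focal length stays 16.6 mm; the relevant sensor dimension is now h = 8.8 mm. Object distance dₒ = 35.8 m = 35800 mm.
Thin-lens field height W = h·(dₒ − f)/f = 8.8 × (35800 − 16.6)/16.6 ≈ 18969.513 mm = 18.9695 m.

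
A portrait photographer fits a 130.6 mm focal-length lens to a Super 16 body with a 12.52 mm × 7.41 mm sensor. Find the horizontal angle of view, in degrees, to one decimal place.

5.5°

Angle of view α = 2·arctan(w/2f) with w = 12.52 mm and f = 130.6 mm.
w/2f = 0.04793; arctan(0.04793) ≈ 2.7442°, so α ≈ 5.4885°.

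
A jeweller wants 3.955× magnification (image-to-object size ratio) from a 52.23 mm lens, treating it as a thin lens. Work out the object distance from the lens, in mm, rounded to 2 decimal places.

65.44 mm

With m = dᵢ/dₒ and 1/f = 1/dₒ + 1/dᵢ, substituting dᵢ = m·dₒ gives 1/f = (1 + 1/m)/dₒ, hence dₒ = f·(1 + 1/m).
dₒ = 52.23 × (1 + 1/3.955) = 52.23 × 1.25284 ≈ 65.436 mm.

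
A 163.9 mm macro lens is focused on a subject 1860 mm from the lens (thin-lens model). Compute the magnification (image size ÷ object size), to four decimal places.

0.0966×

Thin lens: 1/f = 1/dₒ + 1/dᵢ → 1/dᵢ = 1/163.9 − 1/1860 = 0.0055636 mm⁻¹, so dᵢ ≈ 179.7382 mm.
Magnification m = dᵢ/dₒ = 179.7382/1860 ≈ 0.09663.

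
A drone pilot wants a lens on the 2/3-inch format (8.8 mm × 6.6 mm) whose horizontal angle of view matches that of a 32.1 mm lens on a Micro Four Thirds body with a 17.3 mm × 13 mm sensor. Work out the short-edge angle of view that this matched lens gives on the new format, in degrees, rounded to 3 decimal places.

Equal horizontal AOV ⇒ f₂ = f₁ · 8.8/17.3 = 32.1 × 0.50867 ≈ 16.3283 mm.
Short-edge AOV on the new format = 2·arctan(6.6 / (2 × 16.3283)) = 2·arctan(0.20210) ≈ 22.8515°.

22.851°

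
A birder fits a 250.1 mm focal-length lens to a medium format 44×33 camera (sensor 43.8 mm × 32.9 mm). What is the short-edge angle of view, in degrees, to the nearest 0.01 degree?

7.53°

Angle of view α = 2·arctan(h/2f) with h = 32.9 mm and f = 250.1 mm.
h/2f = 0.06577; arctan(0.06577) ≈ 3.7631°, so α ≈ 7.5263°.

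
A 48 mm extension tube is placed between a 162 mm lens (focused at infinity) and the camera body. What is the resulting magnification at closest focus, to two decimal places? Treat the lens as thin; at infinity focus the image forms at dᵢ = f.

0.30×

The tube moves the image plane from f to f + e, so dᵢ = 162 + 48 = 210 mm. Focus is achieved when 1/f = 1/dₒ + 1/dᵢ, giving dₒ = 1/(1/f − 1/(f+e)).
Magnification m = dᵢ/dₒ = (f+e)·(1/f − 1/(f+e)) = e/f = 48/162 ≈ 0.2963.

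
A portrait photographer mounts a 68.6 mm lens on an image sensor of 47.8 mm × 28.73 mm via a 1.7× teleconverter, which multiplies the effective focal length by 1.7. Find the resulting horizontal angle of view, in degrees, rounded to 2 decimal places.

Effective focal length f = 68.6 × 1.7 = 116.62 mm.
α = 2·arctan(47.8 / (2 × 116.62)) = 2·arctan(0.20494) ≈ 23.1636°.

23.16°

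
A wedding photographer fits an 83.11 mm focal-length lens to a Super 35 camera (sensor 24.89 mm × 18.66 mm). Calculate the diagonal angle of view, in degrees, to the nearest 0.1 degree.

21.2°

Sensor diagonal = √(24.89² + 18.66²) = √967.7077 ≈ 31.1080 mm.
Angle of view α = 2·arctan(d/2f) with d = 31.1080 mm and f = 83.11 mm.
d/2f = 0.18715; arctan(0.18715) ≈ 10.6003°, so α ≈ 21.2005°.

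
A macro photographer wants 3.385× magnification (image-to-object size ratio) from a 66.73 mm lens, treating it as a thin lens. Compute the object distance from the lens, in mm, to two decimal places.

86.44 mm

With m = dᵢ/dₒ and 1/f = 1/dₒ + 1/dᵢ, substituting dᵢ = m·dₒ gives 1/f = (1 + 1/m)/dₒ, hence dₒ = f·(1 + 1/m).
dₒ = 66.73 × (1 + 1/3.385) = 66.73 × 1.29542 ≈ 86.443 mm.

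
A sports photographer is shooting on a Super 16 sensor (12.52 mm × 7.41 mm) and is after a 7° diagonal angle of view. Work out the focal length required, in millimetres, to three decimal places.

118.933 mm

Sensor diagonal = √(12.52² + 7.41²) = √211.6585 ≈ 14.5485 mm.
From α = 2·arctan(d/2f) we get f = d / (2·tan(α/2)).
With d = 14.5485 mm and α/2 = 3.5°, tan(α/2) ≈ 0.06116, so f ≈ 14.5485 / 0.12233 ≈ 118.9328 mm.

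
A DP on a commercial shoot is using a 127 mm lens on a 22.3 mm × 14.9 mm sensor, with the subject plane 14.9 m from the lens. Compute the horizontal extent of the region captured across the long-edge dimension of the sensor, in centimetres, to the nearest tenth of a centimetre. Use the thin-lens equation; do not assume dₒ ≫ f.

259.4 cm

dₒ: 14.9 m = 14900 mm.
Similar triangles through the lens centre give W/dₒ = w/dᵢ; with 1/f = 1/dₒ + 1/dᵢ this gives W = w·(dₒ − f)/f.
W = 22.3 mm × (14900 − 127) / 127 = 22.3 × 116.3228 ≈ 2593.999 mm = 259.4 cm.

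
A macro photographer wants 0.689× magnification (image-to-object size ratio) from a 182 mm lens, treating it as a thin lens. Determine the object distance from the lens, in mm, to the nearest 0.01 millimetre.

With m = dᵢ/dₒ and 1/f = 1/dₒ + 1/dᵢ, substituting dᵢ = m·dₒ gives 1/f = (1 + 1/m)/dₒ, hence dₒ = f·(1 + 1/m).
dₒ = 182 × (1 + 1/0.689) = 182 × 2.45138 ≈ 446.151 mm.

446.15 mm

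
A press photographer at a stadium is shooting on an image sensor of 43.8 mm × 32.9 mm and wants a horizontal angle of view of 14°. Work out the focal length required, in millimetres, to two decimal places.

178.36 mm

From α = 2·arctan(w/2f) we get f = w / (2·tan(α/2)).
With w = 43.8 mm and α/2 = 7°, tan(α/2) ≈ 0.12278, so f ≈ 43.8 / 0.24557 ≈ 178.3612 mm.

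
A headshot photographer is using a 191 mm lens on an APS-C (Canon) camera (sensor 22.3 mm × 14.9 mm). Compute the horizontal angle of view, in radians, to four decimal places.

0.1166 rad

Angle of view α = 2·arctan(w/2f) with w = 22.3 mm and f = 191 mm.
w/2f = 0.05838; arctan(0.05838) ≈ 0.0583 rad, so α ≈ 0.1166 rad.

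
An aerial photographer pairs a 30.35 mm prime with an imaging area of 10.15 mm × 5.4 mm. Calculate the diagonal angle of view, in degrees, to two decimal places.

Sensor diagonal = √(10.15² + 5.4²) = √132.1825 ≈ 11.4971 mm.
Angle of view α = 2·arctan(d/2f) with d = 11.4971 mm and f = 30.35 mm.
d/2f = 0.18941; arctan(0.18941) ≈ 10.7252°, so α ≈ 21.4505°.

21.45°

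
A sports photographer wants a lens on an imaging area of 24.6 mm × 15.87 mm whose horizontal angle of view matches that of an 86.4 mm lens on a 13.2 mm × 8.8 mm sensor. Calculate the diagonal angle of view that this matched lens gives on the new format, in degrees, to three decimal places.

10.388°

Equal horizontal AOV ⇒ f₂ = f₁ · 24.6/13.2 = 86.4 × 1.86364 ≈ 161.0182 mm.
Sensor diagonal = √(24.6² + 15.87²) = √857.0169 ≈ 29.2749 mm.
Diagonal AOV on the new format = 2·arctan(29.2749 / (2 × 161.0182)) = 2·arctan(0.09091) ≈ 10.3884°.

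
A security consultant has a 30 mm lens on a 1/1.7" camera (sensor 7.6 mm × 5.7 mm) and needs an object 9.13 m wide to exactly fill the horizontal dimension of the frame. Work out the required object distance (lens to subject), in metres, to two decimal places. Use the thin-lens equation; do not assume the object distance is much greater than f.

36.07 m

W: 9.13 m = 9130 mm.
Magnification m = w/W = dᵢ/dₒ; combined with 1/f = 1/dₒ + 1/dᵢ this gives dₒ = f·(1 + W/w).
dₒ = 30 mm × (1 + 9130/7.6) = 30 × 1202.3158 ≈ 36069.474 mm = 36.0695 m.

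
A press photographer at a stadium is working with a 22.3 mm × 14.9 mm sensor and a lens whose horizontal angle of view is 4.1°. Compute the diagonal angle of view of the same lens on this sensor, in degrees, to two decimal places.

4.93°

From the horizontal AOV: f = 22.3 / (2·tan(2.05°)) = 22.3 / 0.07159 ≈ 311.5002 mm.
Sensor diagonal = √(22.3² + 14.9²) = √719.3000 ≈ 26.8198 mm.
Diagonal AOV = 2·arctan(26.8198 / (2 × 311.5002)) = 2·arctan(0.04305) ≈ 4.9301°.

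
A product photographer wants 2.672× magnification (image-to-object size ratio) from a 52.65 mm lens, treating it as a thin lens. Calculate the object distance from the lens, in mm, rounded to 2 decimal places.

With m = dᵢ/dₒ and 1/f = 1/dₒ + 1/dᵢ, substituting dᵢ = m·dₒ gives 1/f = (1 + 1/m)/dₒ, hence dₒ = f·(1 + 1/m).
dₒ = 52.65 × (1 + 1/2.672) = 52.65 × 1.37425 ≈ 72.354 mm.

72.35 mm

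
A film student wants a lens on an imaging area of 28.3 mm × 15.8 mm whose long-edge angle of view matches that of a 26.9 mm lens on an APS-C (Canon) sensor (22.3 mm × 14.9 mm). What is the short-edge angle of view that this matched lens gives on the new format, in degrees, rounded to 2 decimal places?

26.06°

Equal long-edge AOV ⇒ f₂ = f₁ · 28.3/22.3 = 26.9 × 1.26906 ≈ 34.1377 mm.
Short-edge AOV on the new format = 2·arctan(15.8 / (2 × 34.1377)) = 2·arctan(0.23142) ≈ 26.0596°.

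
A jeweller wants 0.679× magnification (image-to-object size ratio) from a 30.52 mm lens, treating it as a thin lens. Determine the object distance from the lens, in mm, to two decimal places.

With m = dᵢ/dₒ and 1/f = 1/dₒ + 1/dᵢ, substituting dᵢ = m·dₒ gives 1/f = (1 + 1/m)/dₒ, hence dₒ = f·(1 + 1/m).
dₒ = 30.52 × (1 + 1/0.679) = 30.52 × 2.47275 ≈ 75.468 mm.

75.47 mm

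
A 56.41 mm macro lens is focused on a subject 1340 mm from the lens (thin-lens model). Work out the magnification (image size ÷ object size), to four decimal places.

0.0439×

Thin lens: 1/f = 1/dₒ + 1/dᵢ → 1/dᵢ = 1/56.41 − 1/1340 = 0.0169811 mm⁻¹, so dᵢ ≈ 58.8891 mm.
Magnification m = dᵢ/dₒ = 58.8891/1340 ≈ 0.04395.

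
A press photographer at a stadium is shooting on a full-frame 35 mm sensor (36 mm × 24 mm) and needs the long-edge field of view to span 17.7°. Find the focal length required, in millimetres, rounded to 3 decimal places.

115.606 mm

From α = 2·arctan(w/2f) we get f = w / (2·tan(α/2)).
With w = 36 mm and α/2 = 8.85°, tan(α/2) ≈ 0.15570, so f ≈ 36 / 0.31140 ≈ 115.6055 mm.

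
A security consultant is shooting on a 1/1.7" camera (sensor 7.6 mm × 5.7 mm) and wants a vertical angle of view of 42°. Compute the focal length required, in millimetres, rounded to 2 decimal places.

7.42 mm

From α = 2·arctan(h/2f) we get f = h / (2·tan(α/2)).
With h = 5.7 mm and α/2 = 21°, tan(α/2) ≈ 0.38386, so f ≈ 5.7 / 0.76773 ≈ 7.4245 mm.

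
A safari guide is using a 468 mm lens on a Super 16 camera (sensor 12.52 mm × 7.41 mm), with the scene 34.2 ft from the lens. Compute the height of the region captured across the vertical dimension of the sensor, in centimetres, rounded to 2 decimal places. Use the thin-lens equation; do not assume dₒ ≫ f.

dₒ: 34.2 ft × 304.8 mm/ft = 10424.16 mm.
Similar triangles through the lens centre give W/dₒ = h/dᵢ; with 1/f = 1/dₒ + 1/dᵢ this gives W = h·(dₒ − f)/f.
W = 7.41 mm × (10424.2 − 468) / 468 = 7.41 × 21.2738 ≈ 157.639 mm = 15.7639 cm.

15.76 cm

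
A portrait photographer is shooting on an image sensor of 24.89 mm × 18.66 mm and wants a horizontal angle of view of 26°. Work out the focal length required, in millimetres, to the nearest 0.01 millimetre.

From α = 2·arctan(w/2f) we get f = w / (2·tan(α/2)).
With w = 24.89 mm and α/2 = 13°, tan(α/2) ≈ 0.23087, so f ≈ 24.89 / 0.46174 ≈ 53.9052 mm.

53.91 mm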